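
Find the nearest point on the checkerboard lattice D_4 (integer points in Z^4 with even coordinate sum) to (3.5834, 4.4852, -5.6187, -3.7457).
(4, 4, -6, -4)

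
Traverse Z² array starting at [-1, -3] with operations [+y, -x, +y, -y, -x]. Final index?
(-3, -2)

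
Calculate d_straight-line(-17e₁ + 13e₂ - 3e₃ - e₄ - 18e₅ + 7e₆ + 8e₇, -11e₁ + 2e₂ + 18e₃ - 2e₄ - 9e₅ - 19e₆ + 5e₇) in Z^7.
36.9459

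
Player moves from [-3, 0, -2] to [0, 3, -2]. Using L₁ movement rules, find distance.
6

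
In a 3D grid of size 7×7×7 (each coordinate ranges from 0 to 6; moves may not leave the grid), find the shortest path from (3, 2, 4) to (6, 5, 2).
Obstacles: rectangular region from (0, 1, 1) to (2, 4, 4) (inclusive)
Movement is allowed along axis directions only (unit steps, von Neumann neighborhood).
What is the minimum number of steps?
8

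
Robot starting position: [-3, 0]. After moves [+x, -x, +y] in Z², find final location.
(-3, 1)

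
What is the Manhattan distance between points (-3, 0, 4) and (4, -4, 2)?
13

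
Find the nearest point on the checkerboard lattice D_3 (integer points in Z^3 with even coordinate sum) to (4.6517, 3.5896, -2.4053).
(5, 3, -2)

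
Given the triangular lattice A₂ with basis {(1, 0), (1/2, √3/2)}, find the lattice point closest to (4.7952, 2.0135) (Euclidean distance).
(5, 1.732)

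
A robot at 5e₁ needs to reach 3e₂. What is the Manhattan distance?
8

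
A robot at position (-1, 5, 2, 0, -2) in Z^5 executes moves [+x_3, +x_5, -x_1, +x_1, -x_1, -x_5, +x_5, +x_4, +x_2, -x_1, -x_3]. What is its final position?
(-3, 6, 2, 1, -1)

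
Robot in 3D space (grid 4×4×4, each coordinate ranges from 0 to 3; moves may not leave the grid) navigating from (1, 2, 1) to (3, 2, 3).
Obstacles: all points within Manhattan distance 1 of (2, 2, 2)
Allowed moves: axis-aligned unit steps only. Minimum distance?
6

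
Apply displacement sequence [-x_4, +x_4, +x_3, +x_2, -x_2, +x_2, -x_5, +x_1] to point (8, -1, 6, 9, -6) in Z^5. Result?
(9, 0, 7, 9, -7)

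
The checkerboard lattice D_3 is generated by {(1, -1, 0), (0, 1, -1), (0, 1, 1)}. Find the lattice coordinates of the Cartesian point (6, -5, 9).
6b₁ - 4b₂ + 5b₃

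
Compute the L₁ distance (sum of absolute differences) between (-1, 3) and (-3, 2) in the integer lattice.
3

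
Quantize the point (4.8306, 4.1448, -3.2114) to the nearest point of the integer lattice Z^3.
(5, 4, -3)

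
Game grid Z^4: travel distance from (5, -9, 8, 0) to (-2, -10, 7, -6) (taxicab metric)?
15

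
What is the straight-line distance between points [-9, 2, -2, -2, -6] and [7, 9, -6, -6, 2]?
20.025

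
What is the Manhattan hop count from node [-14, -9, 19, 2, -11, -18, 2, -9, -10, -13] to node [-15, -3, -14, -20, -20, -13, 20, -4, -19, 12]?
133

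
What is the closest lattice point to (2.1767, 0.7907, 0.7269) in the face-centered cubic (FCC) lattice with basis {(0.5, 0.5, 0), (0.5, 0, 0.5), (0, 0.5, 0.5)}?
(2, 1, 1)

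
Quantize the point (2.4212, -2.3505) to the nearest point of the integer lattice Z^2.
(2, -2)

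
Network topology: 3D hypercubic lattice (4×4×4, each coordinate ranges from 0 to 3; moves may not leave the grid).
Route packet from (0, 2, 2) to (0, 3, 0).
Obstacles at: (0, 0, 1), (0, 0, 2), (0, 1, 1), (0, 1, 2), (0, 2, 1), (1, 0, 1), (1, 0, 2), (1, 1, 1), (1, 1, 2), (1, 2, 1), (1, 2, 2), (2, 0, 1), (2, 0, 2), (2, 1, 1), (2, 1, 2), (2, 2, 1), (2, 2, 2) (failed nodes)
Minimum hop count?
3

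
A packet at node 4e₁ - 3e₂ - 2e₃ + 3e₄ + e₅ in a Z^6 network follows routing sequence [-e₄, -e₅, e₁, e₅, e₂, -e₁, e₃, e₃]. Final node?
(4, -2, 0, 2, 1, 0)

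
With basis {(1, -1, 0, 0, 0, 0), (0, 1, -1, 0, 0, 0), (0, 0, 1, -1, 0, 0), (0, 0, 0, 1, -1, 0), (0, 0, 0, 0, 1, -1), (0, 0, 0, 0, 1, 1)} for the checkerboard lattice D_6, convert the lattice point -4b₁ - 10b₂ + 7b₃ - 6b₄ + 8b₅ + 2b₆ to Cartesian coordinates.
(-4, -6, 17, -13, 16, -6)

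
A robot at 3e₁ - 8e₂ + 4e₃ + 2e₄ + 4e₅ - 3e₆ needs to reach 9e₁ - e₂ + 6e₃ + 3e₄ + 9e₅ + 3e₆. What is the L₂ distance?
12.2882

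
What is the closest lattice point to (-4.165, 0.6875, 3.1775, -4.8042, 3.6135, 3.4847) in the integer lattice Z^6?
(-4, 1, 3, -5, 4, 3)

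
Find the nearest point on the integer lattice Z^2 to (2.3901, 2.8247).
(2, 3)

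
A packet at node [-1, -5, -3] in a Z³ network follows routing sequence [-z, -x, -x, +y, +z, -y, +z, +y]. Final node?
(-3, -4, -2)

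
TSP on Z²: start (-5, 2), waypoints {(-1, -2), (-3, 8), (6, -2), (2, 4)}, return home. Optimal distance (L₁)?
42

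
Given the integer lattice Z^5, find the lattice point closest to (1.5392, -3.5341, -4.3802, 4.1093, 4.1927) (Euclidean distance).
(2, -4, -4, 4, 4)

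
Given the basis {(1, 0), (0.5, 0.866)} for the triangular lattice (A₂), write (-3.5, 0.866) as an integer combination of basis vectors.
-4b₁ + b₂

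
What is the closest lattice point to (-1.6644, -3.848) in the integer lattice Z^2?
(-2, -4)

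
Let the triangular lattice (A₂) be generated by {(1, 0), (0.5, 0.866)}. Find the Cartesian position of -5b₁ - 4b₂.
(-7, -3.464)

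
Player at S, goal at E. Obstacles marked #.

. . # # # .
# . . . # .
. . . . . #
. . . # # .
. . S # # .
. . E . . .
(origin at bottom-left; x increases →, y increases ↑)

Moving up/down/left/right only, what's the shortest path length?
1
(one shortest path: (2, 1) → (2, 0))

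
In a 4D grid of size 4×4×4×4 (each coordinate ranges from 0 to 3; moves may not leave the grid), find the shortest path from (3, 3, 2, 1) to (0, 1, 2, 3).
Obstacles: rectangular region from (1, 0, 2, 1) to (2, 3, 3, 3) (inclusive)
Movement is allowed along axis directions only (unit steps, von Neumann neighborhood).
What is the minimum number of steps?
9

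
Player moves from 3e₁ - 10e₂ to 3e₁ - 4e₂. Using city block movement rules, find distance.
6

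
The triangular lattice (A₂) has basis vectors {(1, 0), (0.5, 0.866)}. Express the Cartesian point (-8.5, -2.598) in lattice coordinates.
-7b₁ - 3b₂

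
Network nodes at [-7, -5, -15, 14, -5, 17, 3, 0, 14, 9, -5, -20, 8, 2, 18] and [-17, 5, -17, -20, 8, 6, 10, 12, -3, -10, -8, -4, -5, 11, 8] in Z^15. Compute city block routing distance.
186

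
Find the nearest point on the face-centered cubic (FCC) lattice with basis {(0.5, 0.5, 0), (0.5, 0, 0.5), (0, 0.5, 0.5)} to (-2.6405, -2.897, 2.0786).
(-3, -3, 2)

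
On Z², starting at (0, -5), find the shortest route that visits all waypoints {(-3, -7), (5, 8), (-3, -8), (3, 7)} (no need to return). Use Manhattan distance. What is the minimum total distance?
30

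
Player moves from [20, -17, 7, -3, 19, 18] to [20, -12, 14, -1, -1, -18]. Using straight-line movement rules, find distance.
42.1189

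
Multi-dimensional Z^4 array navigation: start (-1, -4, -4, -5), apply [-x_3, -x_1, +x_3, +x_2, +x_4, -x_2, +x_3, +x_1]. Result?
(-1, -4, -3, -4)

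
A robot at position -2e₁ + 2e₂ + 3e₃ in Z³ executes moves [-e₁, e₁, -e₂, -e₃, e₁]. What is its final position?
(-1, 1, 2)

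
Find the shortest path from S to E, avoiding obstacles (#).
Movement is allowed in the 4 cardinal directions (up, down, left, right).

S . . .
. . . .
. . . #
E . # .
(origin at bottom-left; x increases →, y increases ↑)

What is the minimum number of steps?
3
(one shortest path: (0, 3) → (0, 2) → (0, 1) → (0, 0))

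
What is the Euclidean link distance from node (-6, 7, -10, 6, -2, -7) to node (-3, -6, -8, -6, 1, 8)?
23.6643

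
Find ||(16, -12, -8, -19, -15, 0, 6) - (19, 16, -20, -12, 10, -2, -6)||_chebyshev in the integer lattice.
28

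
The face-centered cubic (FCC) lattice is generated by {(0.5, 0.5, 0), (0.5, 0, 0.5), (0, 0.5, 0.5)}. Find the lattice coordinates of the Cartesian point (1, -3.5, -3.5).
b₁ + b₂ - 8b₃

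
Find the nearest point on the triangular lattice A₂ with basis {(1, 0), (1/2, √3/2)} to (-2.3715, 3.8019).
(-2, 3.464)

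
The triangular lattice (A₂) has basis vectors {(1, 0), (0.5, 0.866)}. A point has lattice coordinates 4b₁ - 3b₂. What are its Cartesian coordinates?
(2.5, -2.598)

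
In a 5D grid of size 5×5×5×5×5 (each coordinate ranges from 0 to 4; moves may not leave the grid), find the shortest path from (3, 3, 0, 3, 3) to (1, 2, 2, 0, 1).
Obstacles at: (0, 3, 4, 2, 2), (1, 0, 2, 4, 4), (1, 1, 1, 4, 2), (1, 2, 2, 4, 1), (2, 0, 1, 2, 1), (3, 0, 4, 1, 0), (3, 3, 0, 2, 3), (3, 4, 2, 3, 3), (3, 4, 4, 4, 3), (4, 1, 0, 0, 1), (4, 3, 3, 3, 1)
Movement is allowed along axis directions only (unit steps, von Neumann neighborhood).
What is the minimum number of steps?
10
(one shortest path: (3, 3, 0, 3, 3) → (2, 3, 0, 3, 3) → (1, 3, 0, 3, 3) → (1, 2, 0, 3, 3) → (1, 2, 1, 3, 3) → (1, 2, 2, 3, 3) → (1, 2, 2, 2, 3) → (1, 2, 2, 1, 3) → (1, 2, 2, 0, 3) → (1, 2, 2, 0, 2) → (1, 2, 2, 0, 1))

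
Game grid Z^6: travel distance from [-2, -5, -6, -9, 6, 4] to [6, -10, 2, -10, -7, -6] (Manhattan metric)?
45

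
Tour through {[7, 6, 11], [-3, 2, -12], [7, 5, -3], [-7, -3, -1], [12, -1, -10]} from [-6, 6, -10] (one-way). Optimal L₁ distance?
92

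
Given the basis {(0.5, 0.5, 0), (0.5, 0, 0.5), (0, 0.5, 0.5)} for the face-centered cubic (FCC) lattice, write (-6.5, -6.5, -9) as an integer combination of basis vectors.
-4b₁ - 9b₂ - 9b₃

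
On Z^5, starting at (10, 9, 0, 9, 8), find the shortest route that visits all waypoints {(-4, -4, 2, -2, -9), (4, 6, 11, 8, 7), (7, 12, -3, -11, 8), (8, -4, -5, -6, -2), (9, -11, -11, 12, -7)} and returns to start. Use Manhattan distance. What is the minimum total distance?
224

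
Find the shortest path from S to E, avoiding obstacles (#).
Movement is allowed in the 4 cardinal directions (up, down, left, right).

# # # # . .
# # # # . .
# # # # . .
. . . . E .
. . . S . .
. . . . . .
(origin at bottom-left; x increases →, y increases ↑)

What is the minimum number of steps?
2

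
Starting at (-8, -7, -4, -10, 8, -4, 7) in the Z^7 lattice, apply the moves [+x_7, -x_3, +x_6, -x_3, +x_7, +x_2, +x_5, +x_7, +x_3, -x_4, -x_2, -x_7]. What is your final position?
(-8, -7, -5, -11, 9, -3, 9)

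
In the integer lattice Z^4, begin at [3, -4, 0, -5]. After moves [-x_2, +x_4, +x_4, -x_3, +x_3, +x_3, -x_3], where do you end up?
(3, -5, 0, -3)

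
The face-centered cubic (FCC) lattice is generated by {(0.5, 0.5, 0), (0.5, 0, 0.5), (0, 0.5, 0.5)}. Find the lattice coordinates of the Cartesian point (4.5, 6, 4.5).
6b₁ + 3b₂ + 6b₃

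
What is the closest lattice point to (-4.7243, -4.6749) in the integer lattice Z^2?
(-5, -5)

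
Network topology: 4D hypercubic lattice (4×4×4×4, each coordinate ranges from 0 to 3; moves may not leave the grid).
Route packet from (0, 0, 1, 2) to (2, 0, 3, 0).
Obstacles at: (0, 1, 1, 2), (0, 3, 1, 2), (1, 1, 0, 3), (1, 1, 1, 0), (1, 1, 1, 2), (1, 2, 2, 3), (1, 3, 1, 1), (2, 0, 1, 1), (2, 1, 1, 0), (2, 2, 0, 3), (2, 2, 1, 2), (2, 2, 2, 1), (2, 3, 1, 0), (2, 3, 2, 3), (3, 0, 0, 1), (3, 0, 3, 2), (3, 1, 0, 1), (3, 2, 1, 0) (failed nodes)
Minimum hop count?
6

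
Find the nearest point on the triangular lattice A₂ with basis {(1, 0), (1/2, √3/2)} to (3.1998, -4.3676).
(3.5, -4.33)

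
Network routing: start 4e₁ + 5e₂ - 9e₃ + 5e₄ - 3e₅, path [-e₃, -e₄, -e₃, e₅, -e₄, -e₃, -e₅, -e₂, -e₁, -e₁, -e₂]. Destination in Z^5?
(2, 3, -12, 3, -3)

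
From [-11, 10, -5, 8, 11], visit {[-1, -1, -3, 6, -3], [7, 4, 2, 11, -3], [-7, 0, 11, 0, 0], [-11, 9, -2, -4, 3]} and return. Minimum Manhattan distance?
158
(one optimal route: (-11, 10, -5, 8, 11) → (7, 4, 2, 11, -3) → (-1, -1, -3, 6, -3) → (-7, 0, 11, 0, 0) → (-11, 9, -2, -4, 3) → (-11, 10, -5, 8, 11))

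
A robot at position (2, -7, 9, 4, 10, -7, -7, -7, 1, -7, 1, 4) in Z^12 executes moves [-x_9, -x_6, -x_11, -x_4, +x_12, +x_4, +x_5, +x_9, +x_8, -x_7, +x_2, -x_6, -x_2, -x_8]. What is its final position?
(2, -7, 9, 4, 11, -9, -8, -7, 1, -7, 0, 5)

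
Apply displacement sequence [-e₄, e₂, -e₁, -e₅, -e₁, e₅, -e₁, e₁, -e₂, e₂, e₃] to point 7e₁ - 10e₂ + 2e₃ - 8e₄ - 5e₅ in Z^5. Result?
(5, -9, 3, -9, -5)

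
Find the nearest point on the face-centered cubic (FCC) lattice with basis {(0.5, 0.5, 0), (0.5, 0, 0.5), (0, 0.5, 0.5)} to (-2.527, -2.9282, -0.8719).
(-2.5, -3, -0.5)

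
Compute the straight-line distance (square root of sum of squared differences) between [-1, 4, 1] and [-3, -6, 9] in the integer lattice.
12.9615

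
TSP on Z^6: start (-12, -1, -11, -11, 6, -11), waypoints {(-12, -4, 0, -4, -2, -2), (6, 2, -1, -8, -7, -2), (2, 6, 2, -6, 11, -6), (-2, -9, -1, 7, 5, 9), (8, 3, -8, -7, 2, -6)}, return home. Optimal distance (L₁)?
238
(one optimal route: (-12, -1, -11, -11, 6, -11) → (-12, -4, 0, -4, -2, -2) → (-2, -9, -1, 7, 5, 9) → (2, 6, 2, -6, 11, -6) → (6, 2, -1, -8, -7, -2) → (8, 3, -8, -7, 2, -6) → (-12, -1, -11, -11, 6, -11))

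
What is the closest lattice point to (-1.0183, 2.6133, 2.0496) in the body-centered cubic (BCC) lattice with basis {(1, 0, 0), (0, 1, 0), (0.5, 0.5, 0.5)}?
(-1, 3, 2)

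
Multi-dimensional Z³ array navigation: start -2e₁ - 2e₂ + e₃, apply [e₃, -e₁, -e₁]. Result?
(-4, -2, 2)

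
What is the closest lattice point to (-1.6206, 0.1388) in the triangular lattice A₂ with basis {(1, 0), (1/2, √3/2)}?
(-2, 0)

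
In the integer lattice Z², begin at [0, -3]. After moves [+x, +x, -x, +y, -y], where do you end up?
(1, -3)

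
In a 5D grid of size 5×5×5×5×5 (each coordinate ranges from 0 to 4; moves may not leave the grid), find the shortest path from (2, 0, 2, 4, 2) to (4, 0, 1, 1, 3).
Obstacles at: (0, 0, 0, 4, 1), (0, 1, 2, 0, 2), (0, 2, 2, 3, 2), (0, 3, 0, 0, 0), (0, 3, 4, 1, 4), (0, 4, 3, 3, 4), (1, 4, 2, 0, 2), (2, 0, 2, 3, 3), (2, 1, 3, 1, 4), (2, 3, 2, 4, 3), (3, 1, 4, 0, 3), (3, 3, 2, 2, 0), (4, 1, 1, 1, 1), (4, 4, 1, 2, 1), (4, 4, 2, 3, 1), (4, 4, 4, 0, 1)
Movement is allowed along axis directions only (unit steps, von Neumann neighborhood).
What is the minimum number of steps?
7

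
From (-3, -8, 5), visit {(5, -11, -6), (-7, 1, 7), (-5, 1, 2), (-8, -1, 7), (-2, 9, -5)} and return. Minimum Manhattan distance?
92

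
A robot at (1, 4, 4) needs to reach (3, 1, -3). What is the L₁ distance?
12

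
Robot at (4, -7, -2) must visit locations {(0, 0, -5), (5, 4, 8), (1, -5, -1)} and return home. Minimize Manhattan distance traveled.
60
(one optimal route: (4, -7, -2) → (5, 4, 8) → (0, 0, -5) → (1, -5, -1) → (4, -7, -2))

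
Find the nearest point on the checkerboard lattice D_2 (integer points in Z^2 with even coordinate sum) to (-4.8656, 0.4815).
(-5, 1)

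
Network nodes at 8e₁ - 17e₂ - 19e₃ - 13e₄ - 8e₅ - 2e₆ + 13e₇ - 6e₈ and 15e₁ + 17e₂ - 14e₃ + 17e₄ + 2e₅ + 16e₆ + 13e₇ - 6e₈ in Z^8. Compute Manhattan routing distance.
104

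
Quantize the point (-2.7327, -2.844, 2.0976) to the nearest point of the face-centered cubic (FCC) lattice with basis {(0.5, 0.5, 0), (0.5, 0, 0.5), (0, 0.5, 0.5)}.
(-3, -3, 2)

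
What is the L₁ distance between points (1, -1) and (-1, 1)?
4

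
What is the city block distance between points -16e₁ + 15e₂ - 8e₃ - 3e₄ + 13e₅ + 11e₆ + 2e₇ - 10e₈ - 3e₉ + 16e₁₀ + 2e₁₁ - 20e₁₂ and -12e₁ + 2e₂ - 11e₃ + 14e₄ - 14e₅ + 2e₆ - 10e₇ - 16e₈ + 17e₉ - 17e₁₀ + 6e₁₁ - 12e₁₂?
156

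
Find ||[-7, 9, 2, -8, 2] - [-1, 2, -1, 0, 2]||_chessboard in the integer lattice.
8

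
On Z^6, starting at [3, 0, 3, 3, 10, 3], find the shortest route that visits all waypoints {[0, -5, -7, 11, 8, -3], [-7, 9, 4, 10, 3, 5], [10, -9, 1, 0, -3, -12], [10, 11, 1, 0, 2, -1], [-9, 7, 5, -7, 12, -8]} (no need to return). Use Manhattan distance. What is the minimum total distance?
206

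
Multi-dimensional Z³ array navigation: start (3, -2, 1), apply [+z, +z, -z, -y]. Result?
(3, -3, 2)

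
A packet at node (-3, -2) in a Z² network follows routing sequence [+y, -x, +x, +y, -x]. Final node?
(-4, 0)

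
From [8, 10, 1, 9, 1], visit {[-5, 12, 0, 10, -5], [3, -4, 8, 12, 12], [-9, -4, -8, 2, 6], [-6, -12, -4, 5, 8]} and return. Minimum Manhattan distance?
170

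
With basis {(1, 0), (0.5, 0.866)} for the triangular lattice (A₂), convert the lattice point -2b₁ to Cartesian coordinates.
(-2, 0)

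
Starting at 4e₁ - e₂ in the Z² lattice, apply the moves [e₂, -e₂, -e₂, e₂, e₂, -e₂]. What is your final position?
(4, -1)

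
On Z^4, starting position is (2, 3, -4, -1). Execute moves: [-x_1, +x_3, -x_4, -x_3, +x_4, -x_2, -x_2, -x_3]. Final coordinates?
(1, 1, -5, -1)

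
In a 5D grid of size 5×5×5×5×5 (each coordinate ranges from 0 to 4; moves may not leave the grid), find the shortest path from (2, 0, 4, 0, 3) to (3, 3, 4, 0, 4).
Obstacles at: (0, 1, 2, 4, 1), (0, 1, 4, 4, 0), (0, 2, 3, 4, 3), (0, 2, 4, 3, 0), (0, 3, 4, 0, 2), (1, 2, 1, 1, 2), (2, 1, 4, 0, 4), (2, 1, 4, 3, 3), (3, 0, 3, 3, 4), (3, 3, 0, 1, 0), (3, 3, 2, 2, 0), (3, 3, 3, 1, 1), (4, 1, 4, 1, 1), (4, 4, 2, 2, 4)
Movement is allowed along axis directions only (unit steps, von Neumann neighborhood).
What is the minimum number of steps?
5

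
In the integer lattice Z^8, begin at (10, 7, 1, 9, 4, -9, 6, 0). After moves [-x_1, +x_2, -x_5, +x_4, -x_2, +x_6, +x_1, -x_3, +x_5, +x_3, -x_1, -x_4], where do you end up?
(9, 7, 1, 9, 4, -8, 6, 0)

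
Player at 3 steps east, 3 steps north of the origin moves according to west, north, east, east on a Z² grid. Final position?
(4, 4)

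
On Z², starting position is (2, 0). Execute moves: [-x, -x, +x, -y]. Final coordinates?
(1, -1)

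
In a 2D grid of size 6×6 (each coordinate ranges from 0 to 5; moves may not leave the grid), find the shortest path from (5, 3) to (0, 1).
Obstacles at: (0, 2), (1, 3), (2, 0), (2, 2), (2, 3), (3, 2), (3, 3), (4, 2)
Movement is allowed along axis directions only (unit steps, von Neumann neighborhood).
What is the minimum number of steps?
7
(one shortest path: (5, 3) → (5, 2) → (5, 1) → (4, 1) → (3, 1) → (2, 1) → (1, 1) → (0, 1))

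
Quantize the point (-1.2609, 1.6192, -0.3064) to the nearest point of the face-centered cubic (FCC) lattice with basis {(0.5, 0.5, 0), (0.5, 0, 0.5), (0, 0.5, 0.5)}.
(-1, 1.5, -0.5)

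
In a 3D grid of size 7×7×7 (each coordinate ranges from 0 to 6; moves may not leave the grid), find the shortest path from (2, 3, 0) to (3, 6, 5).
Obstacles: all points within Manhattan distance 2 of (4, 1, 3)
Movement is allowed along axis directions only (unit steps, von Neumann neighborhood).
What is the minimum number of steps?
9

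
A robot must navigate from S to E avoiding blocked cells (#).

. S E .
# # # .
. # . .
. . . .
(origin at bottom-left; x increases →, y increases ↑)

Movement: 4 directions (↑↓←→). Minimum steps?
1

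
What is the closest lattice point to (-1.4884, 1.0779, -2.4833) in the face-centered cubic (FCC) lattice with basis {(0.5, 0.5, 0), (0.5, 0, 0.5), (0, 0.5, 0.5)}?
(-1.5, 1, -2.5)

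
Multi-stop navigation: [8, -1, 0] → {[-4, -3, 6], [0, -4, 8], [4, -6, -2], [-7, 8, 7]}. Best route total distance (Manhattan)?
49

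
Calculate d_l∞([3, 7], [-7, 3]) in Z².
10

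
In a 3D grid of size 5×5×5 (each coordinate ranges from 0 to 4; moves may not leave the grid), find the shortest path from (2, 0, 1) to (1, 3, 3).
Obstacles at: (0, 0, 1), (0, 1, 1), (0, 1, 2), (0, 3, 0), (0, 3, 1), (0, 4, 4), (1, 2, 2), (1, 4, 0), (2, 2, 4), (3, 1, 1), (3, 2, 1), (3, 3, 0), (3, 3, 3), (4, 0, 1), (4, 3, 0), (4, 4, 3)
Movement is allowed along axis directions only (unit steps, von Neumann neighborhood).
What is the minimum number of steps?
6
(one shortest path: (2, 0, 1) → (1, 0, 1) → (1, 1, 1) → (1, 2, 1) → (1, 3, 1) → (1, 3, 2) → (1, 3, 3))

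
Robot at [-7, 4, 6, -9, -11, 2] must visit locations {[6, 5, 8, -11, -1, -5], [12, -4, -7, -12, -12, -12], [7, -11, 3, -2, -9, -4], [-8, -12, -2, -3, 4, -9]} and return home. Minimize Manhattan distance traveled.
224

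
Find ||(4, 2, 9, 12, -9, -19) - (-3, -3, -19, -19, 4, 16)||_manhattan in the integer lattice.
119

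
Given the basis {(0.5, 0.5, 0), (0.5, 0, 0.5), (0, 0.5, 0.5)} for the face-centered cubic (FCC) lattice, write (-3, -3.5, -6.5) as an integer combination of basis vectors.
-6b₂ - 7b₃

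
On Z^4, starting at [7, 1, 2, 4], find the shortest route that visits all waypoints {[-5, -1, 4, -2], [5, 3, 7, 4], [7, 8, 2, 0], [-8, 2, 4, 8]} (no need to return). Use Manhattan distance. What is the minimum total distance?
64
(one optimal route: (7, 1, 2, 4) → (7, 8, 2, 0) → (5, 3, 7, 4) → (-8, 2, 4, 8) → (-5, -1, 4, -2))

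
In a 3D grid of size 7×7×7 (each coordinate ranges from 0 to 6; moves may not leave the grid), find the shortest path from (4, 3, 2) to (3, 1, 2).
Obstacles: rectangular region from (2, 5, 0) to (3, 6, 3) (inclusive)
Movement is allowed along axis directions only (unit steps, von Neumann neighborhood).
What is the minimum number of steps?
3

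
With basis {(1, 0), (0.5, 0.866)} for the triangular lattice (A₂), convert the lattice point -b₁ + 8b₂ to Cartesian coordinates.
(3, 6.928)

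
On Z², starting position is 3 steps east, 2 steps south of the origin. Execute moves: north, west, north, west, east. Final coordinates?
(2, 0)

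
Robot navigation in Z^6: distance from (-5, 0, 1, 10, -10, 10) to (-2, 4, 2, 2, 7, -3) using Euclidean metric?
23.4094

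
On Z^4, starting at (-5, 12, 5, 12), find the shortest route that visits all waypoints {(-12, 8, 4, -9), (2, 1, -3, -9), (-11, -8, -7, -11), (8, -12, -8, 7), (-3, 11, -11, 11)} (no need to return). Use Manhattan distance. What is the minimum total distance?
159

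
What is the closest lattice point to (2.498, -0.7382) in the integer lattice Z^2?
(2, -1)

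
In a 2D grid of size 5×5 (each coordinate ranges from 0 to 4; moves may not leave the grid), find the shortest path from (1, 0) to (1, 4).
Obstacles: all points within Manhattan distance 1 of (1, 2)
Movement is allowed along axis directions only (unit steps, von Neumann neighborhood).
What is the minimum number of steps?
8
(one shortest path: (1, 0) → (2, 0) → (3, 0) → (3, 1) → (3, 2) → (3, 3) → (2, 3) → (2, 4) → (1, 4))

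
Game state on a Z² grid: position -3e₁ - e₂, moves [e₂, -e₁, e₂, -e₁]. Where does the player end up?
(-5, 1)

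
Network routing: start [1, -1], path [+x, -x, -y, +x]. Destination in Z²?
(2, -2)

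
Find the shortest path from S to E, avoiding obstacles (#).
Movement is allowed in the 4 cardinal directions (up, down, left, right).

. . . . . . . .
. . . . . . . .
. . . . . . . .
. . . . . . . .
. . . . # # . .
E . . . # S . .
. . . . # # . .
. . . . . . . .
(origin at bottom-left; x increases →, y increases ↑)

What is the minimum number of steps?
11
(one shortest path: (5, 2) → (6, 2) → (6, 1) → (6, 0) → (5, 0) → (4, 0) → (3, 0) → (2, 0) → (1, 0) → (0, 0) → (0, 1) → (0, 2))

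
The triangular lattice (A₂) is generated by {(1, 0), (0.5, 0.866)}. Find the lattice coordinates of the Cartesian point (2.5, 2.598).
b₁ + 3b₂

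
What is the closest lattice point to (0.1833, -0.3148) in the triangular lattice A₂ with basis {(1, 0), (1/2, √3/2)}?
(0, 0)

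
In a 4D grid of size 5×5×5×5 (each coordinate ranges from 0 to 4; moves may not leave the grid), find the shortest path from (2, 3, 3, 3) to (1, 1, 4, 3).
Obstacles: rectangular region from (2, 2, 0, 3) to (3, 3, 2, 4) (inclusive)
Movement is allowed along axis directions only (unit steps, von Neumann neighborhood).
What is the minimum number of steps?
4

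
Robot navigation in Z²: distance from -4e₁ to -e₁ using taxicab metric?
3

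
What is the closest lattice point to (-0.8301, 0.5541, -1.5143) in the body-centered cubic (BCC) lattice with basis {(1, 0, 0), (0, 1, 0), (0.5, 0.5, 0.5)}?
(-0.5, 0.5, -1.5)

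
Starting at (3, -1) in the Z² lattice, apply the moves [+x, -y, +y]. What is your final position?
(4, -1)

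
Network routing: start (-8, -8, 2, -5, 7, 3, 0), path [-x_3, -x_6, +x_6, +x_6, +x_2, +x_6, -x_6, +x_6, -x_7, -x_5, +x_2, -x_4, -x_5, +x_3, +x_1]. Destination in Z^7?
(-7, -6, 2, -6, 5, 5, -1)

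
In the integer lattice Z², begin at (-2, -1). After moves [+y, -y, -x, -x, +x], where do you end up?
(-3, -1)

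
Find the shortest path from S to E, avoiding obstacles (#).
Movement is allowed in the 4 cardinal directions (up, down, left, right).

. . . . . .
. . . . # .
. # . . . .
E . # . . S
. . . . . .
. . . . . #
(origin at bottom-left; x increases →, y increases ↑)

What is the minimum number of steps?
7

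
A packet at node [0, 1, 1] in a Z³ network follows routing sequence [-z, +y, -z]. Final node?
(0, 2, -1)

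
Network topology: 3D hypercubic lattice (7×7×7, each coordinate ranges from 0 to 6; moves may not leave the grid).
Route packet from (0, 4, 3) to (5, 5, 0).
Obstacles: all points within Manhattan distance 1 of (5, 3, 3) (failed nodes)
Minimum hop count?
9
(one shortest path: (0, 4, 3) → (1, 4, 3) → (2, 4, 3) → (3, 4, 3) → (4, 4, 3) → (4, 5, 3) → (5, 5, 3) → (5, 5, 2) → (5, 5, 1) → (5, 5, 0))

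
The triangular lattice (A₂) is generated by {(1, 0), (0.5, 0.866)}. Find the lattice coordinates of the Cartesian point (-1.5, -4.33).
b₁ - 5b₂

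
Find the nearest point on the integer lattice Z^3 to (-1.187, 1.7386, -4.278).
(-1, 2, -4)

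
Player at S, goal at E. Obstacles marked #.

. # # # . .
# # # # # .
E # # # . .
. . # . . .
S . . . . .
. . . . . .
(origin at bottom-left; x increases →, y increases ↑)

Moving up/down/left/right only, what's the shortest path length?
2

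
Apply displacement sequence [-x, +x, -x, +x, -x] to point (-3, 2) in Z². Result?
(-4, 2)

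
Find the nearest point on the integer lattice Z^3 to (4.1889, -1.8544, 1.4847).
(4, -2, 1)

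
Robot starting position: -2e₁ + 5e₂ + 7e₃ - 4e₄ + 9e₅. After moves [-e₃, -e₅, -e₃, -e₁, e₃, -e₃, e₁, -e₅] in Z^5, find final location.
(-2, 5, 5, -4, 7)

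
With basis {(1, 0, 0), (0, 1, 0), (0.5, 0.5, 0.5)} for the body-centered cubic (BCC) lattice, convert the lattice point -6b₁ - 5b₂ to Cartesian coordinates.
(-6, -5, 0)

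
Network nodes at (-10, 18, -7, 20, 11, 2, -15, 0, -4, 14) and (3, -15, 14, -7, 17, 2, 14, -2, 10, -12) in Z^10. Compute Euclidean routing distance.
64.6607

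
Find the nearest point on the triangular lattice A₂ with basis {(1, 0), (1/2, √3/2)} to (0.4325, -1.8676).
(0, -1.732)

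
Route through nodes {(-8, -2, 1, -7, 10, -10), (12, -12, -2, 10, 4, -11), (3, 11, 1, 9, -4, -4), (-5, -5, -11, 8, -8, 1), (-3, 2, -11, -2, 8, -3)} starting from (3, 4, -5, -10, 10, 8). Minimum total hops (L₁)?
215
(one optimal route: (3, 4, -5, -10, 10, 8) → (-8, -2, 1, -7, 10, -10) → (-3, 2, -11, -2, 8, -3) → (-5, -5, -11, 8, -8, 1) → (3, 11, 1, 9, -4, -4) → (12, -12, -2, 10, 4, -11))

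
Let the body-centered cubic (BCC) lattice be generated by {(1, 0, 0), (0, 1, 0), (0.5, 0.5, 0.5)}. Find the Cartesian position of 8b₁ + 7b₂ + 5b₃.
(10.5, 9.5, 2.5)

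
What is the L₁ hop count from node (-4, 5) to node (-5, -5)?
11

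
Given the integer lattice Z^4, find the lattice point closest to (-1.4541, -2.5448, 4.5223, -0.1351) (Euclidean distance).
(-1, -3, 5, 0)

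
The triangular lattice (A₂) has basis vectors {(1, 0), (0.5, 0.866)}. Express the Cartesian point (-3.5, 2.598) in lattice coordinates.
-5b₁ + 3b₂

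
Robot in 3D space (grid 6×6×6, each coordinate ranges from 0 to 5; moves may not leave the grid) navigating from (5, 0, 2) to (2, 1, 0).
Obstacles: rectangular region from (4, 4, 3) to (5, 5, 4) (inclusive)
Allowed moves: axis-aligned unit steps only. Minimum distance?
6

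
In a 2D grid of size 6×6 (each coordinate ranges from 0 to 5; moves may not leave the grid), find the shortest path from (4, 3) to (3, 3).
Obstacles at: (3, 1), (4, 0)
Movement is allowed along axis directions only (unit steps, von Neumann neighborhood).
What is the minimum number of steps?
1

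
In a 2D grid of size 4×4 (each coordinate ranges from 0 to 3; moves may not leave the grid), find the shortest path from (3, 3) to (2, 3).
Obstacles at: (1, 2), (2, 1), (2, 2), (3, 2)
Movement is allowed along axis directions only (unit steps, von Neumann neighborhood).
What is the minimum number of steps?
1
(one shortest path: (3, 3) → (2, 3))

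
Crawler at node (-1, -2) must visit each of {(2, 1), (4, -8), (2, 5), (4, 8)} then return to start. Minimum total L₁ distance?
42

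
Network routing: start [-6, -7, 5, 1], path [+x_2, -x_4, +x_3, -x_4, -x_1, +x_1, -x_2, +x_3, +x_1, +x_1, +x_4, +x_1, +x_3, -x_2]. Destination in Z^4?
(-3, -8, 8, 0)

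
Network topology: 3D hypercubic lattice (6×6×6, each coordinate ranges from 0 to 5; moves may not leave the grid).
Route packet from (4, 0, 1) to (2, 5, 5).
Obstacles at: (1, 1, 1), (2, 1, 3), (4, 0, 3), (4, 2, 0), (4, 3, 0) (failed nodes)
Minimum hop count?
11
(one shortest path: (4, 0, 1) → (3, 0, 1) → (2, 0, 1) → (2, 1, 1) → (2, 2, 1) → (2, 3, 1) → (2, 4, 1) → (2, 5, 1) → (2, 5, 2) → (2, 5, 3) → (2, 5, 4) → (2, 5, 5))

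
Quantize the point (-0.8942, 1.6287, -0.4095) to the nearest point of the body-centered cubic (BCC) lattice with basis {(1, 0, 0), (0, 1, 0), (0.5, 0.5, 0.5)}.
(-0.5, 1.5, -0.5)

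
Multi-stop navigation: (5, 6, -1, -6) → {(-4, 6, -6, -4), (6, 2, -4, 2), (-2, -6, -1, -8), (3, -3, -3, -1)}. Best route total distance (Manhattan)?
67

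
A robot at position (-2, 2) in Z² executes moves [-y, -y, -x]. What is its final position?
(-3, 0)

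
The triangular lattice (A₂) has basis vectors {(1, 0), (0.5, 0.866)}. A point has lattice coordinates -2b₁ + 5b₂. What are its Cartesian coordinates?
(0.5, 4.33)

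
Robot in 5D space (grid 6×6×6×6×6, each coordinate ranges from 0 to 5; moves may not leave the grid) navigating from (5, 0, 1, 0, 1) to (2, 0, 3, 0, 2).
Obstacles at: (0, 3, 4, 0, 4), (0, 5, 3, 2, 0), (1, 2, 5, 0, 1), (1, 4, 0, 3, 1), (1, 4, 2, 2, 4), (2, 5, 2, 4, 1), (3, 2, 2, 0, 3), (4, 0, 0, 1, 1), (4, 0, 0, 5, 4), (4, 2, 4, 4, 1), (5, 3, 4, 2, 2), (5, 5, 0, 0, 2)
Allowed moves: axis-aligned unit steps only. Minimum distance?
6
(one shortest path: (5, 0, 1, 0, 1) → (4, 0, 1, 0, 1) → (3, 0, 1, 0, 1) → (2, 0, 1, 0, 1) → (2, 0, 2, 0, 1) → (2, 0, 3, 0, 1) → (2, 0, 3, 0, 2))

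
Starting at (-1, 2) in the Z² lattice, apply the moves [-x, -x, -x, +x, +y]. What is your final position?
(-3, 3)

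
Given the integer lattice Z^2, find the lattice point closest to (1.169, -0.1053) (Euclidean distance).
(1, 0)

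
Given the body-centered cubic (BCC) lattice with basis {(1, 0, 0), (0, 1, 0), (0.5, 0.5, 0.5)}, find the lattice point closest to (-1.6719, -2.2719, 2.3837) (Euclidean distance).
(-1.5, -2.5, 2.5)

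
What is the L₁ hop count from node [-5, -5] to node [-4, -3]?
3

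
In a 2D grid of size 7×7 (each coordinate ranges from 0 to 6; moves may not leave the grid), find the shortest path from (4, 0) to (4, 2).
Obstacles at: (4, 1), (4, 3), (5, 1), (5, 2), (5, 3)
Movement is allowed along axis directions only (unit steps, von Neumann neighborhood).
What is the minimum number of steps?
4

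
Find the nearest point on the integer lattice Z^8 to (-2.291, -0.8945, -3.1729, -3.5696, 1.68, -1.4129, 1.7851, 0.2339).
(-2, -1, -3, -4, 2, -1, 2, 0)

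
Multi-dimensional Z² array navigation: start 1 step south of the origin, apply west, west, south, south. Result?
(-2, -3)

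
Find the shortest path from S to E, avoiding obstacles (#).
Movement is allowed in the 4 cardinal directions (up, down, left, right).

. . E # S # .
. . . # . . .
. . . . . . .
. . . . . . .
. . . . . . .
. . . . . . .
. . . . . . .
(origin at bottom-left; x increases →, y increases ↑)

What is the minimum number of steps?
6
(one shortest path: (4, 6) → (4, 5) → (4, 4) → (3, 4) → (2, 4) → (2, 5) → (2, 6))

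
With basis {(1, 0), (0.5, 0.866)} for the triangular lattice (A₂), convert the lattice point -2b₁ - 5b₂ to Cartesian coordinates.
(-4.5, -4.33)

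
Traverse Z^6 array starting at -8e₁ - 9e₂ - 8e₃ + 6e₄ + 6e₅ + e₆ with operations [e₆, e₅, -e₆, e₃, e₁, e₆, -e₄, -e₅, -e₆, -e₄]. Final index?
(-7, -9, -7, 4, 6, 1)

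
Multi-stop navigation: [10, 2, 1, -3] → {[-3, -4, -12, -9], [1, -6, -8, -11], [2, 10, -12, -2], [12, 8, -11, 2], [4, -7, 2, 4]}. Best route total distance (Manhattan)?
107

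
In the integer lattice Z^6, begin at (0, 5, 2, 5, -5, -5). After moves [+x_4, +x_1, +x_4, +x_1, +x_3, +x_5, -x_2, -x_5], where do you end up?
(2, 4, 3, 7, -5, -5)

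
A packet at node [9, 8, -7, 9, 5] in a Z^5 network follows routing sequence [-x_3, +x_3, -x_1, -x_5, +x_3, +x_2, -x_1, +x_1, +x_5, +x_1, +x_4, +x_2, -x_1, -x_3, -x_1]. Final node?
(7, 10, -7, 10, 5)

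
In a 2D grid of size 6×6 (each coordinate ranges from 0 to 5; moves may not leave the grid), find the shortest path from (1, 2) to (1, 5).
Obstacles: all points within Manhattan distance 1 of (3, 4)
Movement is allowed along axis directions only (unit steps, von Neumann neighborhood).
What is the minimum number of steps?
3
(one shortest path: (1, 2) → (1, 3) → (1, 4) → (1, 5))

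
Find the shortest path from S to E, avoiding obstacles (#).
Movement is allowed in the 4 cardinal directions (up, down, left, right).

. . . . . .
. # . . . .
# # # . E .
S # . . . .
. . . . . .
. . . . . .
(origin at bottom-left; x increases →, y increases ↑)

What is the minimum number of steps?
7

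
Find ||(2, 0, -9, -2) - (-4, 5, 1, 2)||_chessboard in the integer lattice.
10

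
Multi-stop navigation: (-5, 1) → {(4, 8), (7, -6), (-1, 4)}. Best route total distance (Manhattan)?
33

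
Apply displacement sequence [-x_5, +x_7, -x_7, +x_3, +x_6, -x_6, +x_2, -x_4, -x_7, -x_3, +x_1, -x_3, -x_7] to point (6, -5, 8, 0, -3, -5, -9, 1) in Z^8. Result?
(7, -4, 7, -1, -4, -5, -11, 1)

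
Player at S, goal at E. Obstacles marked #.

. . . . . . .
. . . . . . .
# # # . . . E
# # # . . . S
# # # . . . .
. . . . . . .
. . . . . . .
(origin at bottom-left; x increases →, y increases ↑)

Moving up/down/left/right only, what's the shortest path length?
1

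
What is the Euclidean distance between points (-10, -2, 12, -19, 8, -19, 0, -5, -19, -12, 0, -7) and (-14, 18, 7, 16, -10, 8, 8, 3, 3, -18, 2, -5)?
58.0948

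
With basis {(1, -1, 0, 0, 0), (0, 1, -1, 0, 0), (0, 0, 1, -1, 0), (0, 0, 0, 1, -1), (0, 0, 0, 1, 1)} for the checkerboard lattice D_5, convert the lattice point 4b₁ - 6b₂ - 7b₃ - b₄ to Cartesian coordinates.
(4, -10, -1, 6, 1)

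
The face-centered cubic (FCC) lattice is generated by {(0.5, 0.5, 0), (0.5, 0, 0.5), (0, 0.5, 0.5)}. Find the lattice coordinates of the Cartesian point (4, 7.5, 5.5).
6b₁ + 2b₂ + 9b₃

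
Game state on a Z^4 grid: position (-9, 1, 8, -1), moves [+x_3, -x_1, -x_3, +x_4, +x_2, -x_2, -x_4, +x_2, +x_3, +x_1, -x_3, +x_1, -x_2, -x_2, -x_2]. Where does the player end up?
(-8, -1, 8, -1)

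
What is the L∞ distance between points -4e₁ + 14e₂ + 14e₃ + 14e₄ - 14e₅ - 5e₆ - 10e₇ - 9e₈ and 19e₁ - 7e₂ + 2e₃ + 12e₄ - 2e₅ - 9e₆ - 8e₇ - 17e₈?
23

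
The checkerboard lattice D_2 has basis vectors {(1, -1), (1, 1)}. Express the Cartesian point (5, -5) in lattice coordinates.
5b₁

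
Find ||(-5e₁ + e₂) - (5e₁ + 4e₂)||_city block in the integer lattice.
13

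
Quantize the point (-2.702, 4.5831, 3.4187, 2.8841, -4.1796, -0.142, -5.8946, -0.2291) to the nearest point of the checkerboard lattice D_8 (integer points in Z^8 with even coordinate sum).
(-3, 5, 3, 3, -4, 0, -6, 0)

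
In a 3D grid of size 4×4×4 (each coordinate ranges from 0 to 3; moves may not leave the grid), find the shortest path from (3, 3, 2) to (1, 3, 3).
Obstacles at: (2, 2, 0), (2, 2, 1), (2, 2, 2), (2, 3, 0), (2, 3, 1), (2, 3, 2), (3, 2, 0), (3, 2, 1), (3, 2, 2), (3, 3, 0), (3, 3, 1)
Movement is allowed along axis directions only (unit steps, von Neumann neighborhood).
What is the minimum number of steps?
3
(one shortest path: (3, 3, 2) → (3, 3, 3) → (2, 3, 3) → (1, 3, 3))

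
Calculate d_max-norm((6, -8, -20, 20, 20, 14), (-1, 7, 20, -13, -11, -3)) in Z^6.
40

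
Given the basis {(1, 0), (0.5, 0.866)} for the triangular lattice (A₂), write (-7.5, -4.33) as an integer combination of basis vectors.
-5b₁ - 5b₂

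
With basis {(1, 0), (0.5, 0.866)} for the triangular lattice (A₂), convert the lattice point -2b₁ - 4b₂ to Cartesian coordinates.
(-4, -3.464)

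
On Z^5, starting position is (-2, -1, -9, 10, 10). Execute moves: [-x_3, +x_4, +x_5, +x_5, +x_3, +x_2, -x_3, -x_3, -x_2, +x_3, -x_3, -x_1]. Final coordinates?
(-3, -1, -11, 11, 12)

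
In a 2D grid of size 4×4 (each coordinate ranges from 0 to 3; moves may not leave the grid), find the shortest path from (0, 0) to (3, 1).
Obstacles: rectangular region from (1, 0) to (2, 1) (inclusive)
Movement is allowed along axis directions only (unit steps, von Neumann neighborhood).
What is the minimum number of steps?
6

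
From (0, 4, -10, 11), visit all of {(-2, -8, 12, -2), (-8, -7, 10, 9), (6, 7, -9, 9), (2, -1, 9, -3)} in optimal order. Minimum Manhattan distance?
89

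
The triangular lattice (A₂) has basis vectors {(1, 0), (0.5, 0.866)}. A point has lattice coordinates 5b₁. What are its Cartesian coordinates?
(5, 0)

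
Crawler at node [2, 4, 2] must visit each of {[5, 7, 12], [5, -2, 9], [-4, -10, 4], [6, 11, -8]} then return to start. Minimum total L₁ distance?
102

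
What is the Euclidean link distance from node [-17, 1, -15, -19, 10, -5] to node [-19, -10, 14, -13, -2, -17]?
35.9166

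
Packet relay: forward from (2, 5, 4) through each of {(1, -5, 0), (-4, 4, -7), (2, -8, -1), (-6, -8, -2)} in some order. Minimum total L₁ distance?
48
(one optimal route: (2, 5, 4) → (1, -5, 0) → (2, -8, -1) → (-6, -8, -2) → (-4, 4, -7))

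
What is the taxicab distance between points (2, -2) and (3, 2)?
5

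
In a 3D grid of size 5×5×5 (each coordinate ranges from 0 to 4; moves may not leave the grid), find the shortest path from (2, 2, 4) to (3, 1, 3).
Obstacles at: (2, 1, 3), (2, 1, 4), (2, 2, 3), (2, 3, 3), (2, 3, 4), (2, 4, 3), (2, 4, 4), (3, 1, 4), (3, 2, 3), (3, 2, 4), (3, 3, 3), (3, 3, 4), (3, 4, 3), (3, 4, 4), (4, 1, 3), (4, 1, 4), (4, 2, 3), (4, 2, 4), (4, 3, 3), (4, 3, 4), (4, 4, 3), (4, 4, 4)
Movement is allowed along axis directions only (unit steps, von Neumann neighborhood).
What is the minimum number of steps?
7
(one shortest path: (2, 2, 4) → (1, 2, 4) → (1, 1, 4) → (1, 0, 4) → (2, 0, 4) → (3, 0, 4) → (3, 0, 3) → (3, 1, 3))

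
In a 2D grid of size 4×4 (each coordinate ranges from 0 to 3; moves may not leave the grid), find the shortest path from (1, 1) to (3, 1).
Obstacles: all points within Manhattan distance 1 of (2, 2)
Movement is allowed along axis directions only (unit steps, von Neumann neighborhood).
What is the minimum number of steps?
4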